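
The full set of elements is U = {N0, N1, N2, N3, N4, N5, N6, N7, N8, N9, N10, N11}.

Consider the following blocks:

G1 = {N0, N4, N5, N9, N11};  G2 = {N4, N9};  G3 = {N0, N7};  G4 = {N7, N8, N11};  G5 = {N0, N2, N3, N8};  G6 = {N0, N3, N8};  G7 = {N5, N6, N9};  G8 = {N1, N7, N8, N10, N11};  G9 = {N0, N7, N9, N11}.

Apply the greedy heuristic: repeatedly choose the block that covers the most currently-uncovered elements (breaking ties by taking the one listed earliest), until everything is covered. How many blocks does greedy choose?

4

Greedy: pick G1 (covers 5 new) → pick G8 (covers 4 new) → pick G5 (covers 2 new) → pick G7 (covers 1 new). Total picks: 4.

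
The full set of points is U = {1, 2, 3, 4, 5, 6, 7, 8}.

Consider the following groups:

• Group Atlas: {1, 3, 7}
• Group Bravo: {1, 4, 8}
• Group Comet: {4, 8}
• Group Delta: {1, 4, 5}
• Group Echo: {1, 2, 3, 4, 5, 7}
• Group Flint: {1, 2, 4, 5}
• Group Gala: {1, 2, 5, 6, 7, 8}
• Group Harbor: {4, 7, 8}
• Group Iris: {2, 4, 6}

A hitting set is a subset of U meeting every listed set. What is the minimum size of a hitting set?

2

The 2 points {1, 4} hit every group.
The groups Atlas, Comet are pairwise disjoint, so any hitting set needs a separate point for each — at least 2. Hence 2 is optimal.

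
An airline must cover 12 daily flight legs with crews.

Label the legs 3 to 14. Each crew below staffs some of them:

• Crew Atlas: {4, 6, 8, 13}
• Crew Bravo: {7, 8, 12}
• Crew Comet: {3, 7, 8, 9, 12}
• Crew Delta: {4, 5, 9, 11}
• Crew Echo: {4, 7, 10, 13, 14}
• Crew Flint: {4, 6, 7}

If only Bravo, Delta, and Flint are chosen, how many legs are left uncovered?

Union of Bravo, Delta, Flint = {4, 5, 6, 7, 8, 9, 11, 12}.
Not covered: 3, 10, 13, 14 — 4 legs.

4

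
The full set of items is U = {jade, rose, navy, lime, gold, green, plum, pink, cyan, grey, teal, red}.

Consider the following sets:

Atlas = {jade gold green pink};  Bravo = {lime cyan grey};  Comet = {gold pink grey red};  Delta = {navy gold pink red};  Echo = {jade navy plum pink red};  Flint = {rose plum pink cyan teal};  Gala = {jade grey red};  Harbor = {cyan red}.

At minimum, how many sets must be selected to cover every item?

4

Take {Atlas, Bravo, Delta, Flint}. Their union is {jade, rose, navy, lime, gold, green, plum, pink, cyan, grey, teal, red}, which is all 12 items.
Only Flint contains rose, so Flint is forced; the remaining 7 items need at least 3 more sets (each remaining set adds at most 3) — so at least 4 sets are needed, and 4 is optimal.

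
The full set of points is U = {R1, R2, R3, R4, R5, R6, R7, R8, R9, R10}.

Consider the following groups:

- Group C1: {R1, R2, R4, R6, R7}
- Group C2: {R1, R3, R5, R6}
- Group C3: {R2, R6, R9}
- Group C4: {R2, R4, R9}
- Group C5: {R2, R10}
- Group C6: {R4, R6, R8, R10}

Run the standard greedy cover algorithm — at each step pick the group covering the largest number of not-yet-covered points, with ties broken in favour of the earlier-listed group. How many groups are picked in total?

Greedy: pick C1 (covers 5 new) → pick C2 (covers 2 new) → pick C6 (covers 2 new) → pick C3 (covers 1 new). Total picks: 4.

4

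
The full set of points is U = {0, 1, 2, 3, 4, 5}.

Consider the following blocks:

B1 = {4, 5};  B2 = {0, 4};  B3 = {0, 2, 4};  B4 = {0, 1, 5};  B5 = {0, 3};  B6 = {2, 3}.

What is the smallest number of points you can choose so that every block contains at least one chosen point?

The 3 points {1, 3, 4} hit every block.
No choice of 2 points meets every block, so 3 is the minimum.

3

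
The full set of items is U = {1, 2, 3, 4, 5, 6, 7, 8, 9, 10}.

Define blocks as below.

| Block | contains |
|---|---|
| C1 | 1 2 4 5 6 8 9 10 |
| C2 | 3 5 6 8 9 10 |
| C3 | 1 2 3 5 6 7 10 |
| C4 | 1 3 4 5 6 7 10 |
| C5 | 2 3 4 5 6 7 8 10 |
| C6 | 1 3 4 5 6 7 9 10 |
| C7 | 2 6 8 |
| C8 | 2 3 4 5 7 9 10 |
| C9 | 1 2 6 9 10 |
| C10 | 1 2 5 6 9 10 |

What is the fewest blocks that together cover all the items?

2

C1 and C4 together: C1 ∪ C4 = {1, 2, 3, 4, 5, 6, 7, 8, 9, 10} — every item is covered.
No single block has all 10 items (the largest, C1, has 8), so 2 is optimal.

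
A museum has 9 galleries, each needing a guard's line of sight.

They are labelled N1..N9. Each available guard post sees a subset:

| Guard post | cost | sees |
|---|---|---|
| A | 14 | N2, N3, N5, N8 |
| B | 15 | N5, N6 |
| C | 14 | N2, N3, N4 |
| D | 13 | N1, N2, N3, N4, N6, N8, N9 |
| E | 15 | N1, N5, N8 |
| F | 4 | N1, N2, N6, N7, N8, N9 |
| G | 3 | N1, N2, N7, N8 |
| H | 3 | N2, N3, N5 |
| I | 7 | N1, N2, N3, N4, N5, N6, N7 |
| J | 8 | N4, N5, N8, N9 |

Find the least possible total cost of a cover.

11

F, I together cover every gallery (F ∪ I = {N1, N2, N3, N4, N5, N6, N7, N8, N9}); total cost 4 + 7 = 11.
The greedy pick F, H, I costs 14; no covering selection beats 11.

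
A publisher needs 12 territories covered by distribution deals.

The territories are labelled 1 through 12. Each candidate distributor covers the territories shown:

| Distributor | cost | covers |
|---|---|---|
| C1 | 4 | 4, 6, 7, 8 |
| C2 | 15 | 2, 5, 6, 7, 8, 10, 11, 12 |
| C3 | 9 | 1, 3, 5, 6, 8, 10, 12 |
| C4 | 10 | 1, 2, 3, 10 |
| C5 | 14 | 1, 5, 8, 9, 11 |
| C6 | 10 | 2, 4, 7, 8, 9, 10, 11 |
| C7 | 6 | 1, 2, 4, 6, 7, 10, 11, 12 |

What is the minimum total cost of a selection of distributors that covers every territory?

C3, C6 together cover every territory (C3 ∪ C6 = {1, 2, 3, 4, 5, 6, 7, 8, 9, 10, 11, 12}); total cost 9 + 10 = 19.
The greedy pick C7, C3, C6 costs 25; no covering selection beats 19.

19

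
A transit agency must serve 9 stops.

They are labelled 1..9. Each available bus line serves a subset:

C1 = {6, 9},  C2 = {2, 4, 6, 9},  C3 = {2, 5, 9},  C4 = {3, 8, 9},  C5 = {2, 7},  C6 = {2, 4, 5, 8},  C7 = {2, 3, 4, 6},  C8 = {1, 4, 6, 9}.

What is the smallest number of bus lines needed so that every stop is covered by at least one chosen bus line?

4

C4 and C5 and C6 and C8 together: C4 ∪ C5 ∪ C6 ∪ C8 = {1, 2, 3, 4, 5, 6, 7, 8, 9} — every stop is covered.
No 3 of the 8 bus lines cover everything (all 56 combinations miss at least one stop), so 4 is optimal.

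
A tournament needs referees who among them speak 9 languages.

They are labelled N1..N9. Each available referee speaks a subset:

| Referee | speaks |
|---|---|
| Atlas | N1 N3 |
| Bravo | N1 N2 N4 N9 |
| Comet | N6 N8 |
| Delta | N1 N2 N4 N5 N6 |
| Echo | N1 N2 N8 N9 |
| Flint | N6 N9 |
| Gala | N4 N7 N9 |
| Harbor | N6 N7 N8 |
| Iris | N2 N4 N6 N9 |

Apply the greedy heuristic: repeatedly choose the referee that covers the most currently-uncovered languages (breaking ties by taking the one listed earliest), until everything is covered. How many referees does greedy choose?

4

Greedy: pick Delta (covers 5 new) → pick Echo (covers 2 new) → pick Atlas (covers 1 new) → pick Gala (covers 1 new). Total picks: 4.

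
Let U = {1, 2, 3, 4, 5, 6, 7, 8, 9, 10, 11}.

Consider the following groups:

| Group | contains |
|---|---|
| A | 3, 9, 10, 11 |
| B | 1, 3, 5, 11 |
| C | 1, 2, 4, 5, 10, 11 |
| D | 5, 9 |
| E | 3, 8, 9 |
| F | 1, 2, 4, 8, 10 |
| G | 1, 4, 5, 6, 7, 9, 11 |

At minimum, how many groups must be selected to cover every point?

A and F and G together: A ∪ F ∪ G = {1, 2, 3, 4, 5, 6, 7, 8, 9, 10, 11} — every point is covered.
Only G contains 6, so G is forced; the remaining 4 points need at least 2 more groups (each remaining group adds at most 3) — so at least 3 groups are needed, and 3 is optimal.

3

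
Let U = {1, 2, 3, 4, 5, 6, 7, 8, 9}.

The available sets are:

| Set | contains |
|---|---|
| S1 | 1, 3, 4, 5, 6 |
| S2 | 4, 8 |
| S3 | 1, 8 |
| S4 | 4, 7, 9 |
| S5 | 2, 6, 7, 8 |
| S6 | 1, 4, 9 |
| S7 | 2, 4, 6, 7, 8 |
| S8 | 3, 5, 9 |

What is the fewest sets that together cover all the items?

S1 and S7 and S8 together: S1 ∪ S7 ∪ S8 = {1, 2, 3, 4, 5, 6, 7, 8, 9} — every item is covered.
No 2 of the 8 sets cover everything (all 28 combinations miss at least one item), so 3 is optimal.

3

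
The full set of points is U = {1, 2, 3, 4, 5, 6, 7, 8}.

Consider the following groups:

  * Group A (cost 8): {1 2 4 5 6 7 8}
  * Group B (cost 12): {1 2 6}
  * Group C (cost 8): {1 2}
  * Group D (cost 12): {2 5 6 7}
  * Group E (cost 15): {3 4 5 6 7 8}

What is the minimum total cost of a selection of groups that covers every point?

C, E together cover every point (C ∪ E = {1, 2, 3, 4, 5, 6, 7, 8}); total cost 8 + 15 = 23.
No covering selection has total cost below 23.

23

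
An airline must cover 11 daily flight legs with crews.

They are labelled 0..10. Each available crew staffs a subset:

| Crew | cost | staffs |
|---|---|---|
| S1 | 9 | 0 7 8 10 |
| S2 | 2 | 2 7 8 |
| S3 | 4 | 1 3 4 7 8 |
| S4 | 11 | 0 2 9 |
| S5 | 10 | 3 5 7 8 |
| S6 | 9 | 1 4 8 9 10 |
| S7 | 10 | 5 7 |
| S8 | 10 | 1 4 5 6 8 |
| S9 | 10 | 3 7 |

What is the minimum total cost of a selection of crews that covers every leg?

S3, S4, S6, S8 together cover every leg (S3 ∪ S4 ∪ S6 ∪ S8 = {0, 1, 2, 3, 4, 5, 6, 7, 8, 9, 10}); total cost 4 + 11 + 9 + 10 = 34.
No covering selection has total cost below 34.

34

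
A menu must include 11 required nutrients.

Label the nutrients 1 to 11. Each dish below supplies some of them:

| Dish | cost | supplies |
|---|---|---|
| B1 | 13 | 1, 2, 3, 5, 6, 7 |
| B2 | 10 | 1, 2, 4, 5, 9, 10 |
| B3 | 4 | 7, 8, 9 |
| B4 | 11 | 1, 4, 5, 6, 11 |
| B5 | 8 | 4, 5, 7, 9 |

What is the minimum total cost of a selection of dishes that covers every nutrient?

B1, B2, B3, B4 together cover every nutrient (B1 ∪ B2 ∪ B3 ∪ B4 = {1, 2, 3, 4, 5, 6, 7, 8, 9, 10, 11}); total cost 13 + 10 + 4 + 11 = 38.
No covering selection has total cost below 38.

38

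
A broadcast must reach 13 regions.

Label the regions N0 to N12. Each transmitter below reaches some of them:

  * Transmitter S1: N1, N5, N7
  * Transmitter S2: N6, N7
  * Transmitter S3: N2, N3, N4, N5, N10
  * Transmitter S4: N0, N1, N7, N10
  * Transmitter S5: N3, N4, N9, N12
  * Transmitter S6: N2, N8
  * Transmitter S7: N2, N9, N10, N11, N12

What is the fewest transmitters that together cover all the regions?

S2 and S3 and S4 and S6 and S7 together: S2 ∪ S3 ∪ S4 ∪ S6 ∪ S7 = {N0, N1, N2, N3, N4, N5, N6, N7, N8, N9, N10, N11, N12} — every region is covered.
No 4 of the 7 transmitters cover everything (all 35 combinations miss at least one region), so 5 is optimal.

5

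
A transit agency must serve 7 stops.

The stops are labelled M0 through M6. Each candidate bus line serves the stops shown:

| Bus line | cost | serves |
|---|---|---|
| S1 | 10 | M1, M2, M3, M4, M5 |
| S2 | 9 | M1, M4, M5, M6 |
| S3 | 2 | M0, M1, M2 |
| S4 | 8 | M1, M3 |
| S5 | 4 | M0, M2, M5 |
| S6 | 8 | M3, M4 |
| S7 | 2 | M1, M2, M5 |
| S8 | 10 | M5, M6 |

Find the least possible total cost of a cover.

19

S2, S3, S4 together cover every stop (S2 ∪ S3 ∪ S4 = {M0, M1, M2, M3, M4, M5, M6}); total cost 9 + 2 + 8 = 19.
The greedy pick S3, S7, S6, S2 costs 21; no covering selection beats 19.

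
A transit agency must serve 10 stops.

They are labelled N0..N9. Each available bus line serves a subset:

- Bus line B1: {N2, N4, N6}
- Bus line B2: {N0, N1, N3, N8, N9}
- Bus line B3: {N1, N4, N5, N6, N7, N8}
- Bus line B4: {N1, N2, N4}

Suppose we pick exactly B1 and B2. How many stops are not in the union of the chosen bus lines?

2

Union of B1, B2 = {N0, N1, N2, N3, N4, N6, N8, N9}.
Not covered: N5, N7 — 2 stops.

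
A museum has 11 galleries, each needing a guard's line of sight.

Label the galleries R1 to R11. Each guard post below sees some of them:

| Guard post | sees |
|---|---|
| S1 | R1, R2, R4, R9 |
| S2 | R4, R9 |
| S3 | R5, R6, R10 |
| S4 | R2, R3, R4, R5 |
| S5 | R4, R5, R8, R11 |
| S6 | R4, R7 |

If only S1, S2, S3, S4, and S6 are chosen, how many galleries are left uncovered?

2

Union of S1, S2, S3, S4, S6 = {R1, R2, R3, R4, R5, R6, R7, R9, R10}.
Not covered: R8, R11 — 2 galleries.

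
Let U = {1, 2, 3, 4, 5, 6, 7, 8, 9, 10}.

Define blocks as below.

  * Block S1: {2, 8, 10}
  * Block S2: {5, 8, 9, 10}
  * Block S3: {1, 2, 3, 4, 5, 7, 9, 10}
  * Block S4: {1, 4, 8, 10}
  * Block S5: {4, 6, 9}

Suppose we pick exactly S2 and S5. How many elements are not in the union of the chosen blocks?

4

Union of S2, S5 = {4, 5, 6, 8, 9, 10}.
Not covered: 1, 2, 3, 7 — 4 elements.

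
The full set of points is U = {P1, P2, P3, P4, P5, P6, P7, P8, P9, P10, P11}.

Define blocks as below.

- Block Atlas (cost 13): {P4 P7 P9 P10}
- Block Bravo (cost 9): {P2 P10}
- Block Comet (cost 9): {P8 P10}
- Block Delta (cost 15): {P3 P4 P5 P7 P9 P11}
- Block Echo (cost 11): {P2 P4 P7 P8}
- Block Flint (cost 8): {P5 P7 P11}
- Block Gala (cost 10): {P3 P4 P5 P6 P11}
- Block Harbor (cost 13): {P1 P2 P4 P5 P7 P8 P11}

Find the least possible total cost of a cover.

Atlas, Gala, Harbor together cover every point (Atlas ∪ Gala ∪ Harbor = {P1, P2, P3, P4, P5, P6, P7, P8, P9, P10, P11}); total cost 13 + 10 + 13 = 36.
No covering selection has total cost below 36.

36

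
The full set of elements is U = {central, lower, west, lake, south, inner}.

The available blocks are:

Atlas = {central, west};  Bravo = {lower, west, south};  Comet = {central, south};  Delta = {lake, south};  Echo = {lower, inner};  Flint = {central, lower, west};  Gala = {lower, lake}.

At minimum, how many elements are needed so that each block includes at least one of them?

The 3 elements {lower, west, south} hit every block.
The blocks Atlas, Delta, Echo are pairwise disjoint, so any hitting set needs a separate element for each — at least 3. Hence 3 is optimal.

3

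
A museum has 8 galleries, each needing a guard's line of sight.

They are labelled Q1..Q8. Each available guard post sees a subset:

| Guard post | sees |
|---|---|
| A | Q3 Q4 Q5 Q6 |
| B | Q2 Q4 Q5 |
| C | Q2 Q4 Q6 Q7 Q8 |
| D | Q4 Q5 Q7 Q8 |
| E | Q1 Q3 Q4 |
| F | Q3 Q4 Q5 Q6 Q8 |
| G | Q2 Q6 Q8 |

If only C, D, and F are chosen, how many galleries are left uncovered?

Union of C, D, F = {Q2, Q3, Q4, Q5, Q6, Q7, Q8}.
Not covered: Q1 — 1 gallery.

1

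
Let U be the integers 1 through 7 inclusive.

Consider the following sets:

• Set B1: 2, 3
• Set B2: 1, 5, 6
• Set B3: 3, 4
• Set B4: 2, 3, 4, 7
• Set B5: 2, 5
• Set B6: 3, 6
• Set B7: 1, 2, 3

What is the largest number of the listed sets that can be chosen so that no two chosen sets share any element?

B2, B3 are pairwise disjoint (B2={1,5,6}; B3={3,4}).
Every remaining set overlaps one of these, and no 3 of the listed sets are pairwise disjoint, so 2 is the maximum.

2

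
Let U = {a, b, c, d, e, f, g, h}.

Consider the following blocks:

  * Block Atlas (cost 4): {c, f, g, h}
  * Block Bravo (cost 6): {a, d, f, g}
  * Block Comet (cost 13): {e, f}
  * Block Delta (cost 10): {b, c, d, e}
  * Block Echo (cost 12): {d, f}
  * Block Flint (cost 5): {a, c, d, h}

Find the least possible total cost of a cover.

19

Atlas, Delta, Flint together cover every element (Atlas ∪ Delta ∪ Flint = {a, b, c, d, e, f, g, h}); total cost 4 + 10 + 5 = 19.
No covering selection has total cost below 19.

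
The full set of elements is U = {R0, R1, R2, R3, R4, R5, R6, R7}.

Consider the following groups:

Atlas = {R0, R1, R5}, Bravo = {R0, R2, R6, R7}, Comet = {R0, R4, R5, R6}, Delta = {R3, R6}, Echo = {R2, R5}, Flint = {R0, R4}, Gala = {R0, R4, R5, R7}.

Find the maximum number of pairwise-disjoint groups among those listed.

Delta, Echo, Flint are pairwise disjoint (Delta={R3,R6}; Echo={R2,R5}; Flint={R0,R4}).
Every remaining group overlaps one of these, and no 4 of the listed groups are pairwise disjoint, so 3 is the maximum.

3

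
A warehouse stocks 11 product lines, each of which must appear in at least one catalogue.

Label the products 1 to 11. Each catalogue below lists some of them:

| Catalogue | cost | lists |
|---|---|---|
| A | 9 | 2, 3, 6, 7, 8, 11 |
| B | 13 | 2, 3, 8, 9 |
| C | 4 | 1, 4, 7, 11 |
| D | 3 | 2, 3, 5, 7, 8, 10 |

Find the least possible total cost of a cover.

A, B, C, D together cover every product (A ∪ B ∪ C ∪ D = {1, 2, 3, 4, 5, 6, 7, 8, 9, 10, 11}); total cost 9 + 13 + 4 + 3 = 29.
No covering selection has total cost below 29.

29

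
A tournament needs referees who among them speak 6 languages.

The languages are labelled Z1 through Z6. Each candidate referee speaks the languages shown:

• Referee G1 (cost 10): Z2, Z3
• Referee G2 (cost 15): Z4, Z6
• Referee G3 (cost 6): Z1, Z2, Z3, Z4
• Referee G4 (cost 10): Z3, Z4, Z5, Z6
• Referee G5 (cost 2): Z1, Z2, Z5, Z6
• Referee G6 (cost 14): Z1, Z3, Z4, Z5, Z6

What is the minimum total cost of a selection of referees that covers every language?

G3, G5 together cover every language (G3 ∪ G5 = {Z1, Z2, Z3, Z4, Z5, Z6}); total cost 6 + 2 = 8.
No covering selection has total cost below 8.

8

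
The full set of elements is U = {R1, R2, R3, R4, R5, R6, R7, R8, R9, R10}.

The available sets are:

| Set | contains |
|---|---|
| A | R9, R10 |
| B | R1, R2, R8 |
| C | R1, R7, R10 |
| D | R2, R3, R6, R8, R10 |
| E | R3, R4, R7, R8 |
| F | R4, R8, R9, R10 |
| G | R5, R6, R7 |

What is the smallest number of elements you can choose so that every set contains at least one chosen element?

Take H = {R7, R8, R9}. Each listed set contains at least one of these, so H is a hitting set of size 3.
The sets A, B, G are pairwise disjoint, so any hitting set needs a separate element for each — at least 3. Hence 3 is optimal.

3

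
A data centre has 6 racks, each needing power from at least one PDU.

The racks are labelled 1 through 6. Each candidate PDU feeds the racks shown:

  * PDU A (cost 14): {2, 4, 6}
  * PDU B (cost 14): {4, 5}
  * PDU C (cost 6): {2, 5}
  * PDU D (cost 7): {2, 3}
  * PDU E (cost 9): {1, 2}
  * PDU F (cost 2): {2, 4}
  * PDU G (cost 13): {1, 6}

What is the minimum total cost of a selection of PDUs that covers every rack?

28

C, D, F, G together cover every rack (C ∪ D ∪ F ∪ G = {1, 2, 3, 4, 5, 6}); total cost 6 + 7 + 2 + 13 = 28.
No covering selection has total cost below 28.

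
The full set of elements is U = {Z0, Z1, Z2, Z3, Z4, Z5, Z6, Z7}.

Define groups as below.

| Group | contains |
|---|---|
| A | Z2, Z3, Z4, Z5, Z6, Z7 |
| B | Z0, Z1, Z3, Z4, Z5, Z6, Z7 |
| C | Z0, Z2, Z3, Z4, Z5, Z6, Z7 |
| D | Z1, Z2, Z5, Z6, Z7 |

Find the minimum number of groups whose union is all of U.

2

C and D together: C ∪ D = {Z0, Z1, Z2, Z3, Z4, Z5, Z6, Z7} — every element is covered.
No single group has all 8 elements (the largest, B, has 7), so 2 is optimal.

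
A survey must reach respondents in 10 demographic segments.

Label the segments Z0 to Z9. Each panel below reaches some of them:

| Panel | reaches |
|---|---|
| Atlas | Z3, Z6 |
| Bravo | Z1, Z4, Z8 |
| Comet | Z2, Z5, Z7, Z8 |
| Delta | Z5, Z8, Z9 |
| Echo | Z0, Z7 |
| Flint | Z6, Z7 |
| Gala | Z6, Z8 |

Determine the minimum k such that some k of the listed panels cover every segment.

Take {Atlas, Bravo, Comet, Delta, Echo}. Their union is {Z0, Z1, Z2, Z3, Z4, Z5, Z6, Z7, Z8, Z9}, which is all 10 segments.
Only Delta contains Z9, so Delta is forced; the remaining 7 segments need at least 4 more panels (each remaining panel adds at most 2) — so at least 5 panels are needed, and 5 is optimal.

5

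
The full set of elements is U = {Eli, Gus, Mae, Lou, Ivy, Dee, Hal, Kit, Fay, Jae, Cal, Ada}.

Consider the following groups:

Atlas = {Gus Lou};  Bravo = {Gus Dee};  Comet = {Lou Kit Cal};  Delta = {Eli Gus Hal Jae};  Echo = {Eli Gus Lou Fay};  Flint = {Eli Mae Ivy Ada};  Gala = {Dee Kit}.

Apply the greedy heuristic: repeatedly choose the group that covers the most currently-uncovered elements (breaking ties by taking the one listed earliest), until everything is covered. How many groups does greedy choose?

Greedy: pick Delta (covers 4 new) → pick Comet (covers 3 new) → pick Flint (covers 3 new) → pick Bravo (covers 1 new) → pick Echo (covers 1 new). Total picks: 5.

5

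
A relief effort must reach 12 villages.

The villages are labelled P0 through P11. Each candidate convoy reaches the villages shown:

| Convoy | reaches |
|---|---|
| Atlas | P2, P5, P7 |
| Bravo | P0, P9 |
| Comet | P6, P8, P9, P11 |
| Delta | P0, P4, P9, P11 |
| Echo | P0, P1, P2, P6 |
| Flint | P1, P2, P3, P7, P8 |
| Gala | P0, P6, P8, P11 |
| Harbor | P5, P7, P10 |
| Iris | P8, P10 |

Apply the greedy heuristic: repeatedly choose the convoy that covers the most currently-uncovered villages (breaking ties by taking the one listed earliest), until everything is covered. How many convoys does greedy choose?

Greedy: pick Flint (covers 5 new) → pick Delta (covers 4 new) → pick Harbor (covers 2 new) → pick Comet (covers 1 new). Total picks: 4.

4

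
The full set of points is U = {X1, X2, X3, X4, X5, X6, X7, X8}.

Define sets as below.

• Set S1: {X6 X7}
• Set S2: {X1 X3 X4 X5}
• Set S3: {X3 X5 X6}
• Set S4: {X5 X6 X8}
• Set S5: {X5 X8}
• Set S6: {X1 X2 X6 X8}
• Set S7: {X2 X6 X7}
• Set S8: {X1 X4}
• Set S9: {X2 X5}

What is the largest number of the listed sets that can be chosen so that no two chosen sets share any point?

3

S5, S7, S8 are pairwise disjoint (S5={X5,X8}; S7={X2,X6,X7}; S8={X1,X4}).
Every remaining set overlaps one of these, and no 4 of the listed sets are pairwise disjoint, so 3 is the maximum.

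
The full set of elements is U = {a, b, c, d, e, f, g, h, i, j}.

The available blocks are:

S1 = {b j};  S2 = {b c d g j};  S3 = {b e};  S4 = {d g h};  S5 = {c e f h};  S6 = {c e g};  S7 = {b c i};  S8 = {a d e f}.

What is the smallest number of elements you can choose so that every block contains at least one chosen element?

T = {b, e, h} meets every block (each contains at least one member of T), and |T| = 3.
No choice of 2 elements meets every block, so 3 is the minimum.

3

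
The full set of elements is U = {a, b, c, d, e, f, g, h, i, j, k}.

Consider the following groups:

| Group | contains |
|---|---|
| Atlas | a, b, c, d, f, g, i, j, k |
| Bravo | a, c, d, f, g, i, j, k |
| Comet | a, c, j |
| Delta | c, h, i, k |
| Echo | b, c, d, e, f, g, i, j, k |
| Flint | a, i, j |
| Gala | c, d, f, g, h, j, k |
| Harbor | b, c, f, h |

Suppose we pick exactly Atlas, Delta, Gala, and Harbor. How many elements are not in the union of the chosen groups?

Union of Atlas, Delta, Gala, Harbor = {a, b, c, d, f, g, h, i, j, k}.
Not covered: e — 1 element.

1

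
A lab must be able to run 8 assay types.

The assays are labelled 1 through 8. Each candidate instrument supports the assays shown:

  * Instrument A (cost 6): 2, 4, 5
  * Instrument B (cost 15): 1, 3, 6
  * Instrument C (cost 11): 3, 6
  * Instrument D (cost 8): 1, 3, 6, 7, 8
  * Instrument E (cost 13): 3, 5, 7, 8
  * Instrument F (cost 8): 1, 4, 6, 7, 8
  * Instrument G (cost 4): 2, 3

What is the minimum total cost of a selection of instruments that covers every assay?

A, D together cover every assay (A ∪ D = {1, 2, 3, 4, 5, 6, 7, 8}); total cost 6 + 8 = 14.
No covering selection has total cost below 14.

14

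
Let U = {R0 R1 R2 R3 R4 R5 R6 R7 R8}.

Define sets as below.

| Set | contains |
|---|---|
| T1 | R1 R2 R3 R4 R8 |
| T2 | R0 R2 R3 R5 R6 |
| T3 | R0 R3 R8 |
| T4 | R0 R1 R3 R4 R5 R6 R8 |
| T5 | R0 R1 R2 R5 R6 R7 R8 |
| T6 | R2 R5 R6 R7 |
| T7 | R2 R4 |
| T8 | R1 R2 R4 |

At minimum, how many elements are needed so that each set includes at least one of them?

2

H = {R2, R8} meets every set (each contains at least one member of H), and |H| = 2.
The sets T3, T7 are pairwise disjoint, so any hitting set needs a separate element for each — at least 2. Hence 2 is optimal.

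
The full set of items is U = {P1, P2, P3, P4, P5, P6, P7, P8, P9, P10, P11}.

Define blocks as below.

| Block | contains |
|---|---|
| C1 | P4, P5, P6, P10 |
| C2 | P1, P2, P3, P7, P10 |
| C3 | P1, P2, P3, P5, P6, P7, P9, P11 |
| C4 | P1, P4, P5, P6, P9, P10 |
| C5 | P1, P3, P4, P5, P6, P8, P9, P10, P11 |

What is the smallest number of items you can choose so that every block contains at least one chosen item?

Take H = {P1, P4}. Each listed block contains at least one of these, so H is a hitting set of size 2.
No single item lies in every block, so at least 2 are needed and 2 is optimal.

2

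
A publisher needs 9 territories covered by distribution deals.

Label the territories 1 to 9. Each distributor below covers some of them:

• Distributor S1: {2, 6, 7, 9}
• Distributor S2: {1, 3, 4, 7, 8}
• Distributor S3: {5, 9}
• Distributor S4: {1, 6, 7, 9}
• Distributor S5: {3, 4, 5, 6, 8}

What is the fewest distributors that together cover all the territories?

S1 and S4 and S5 together: S1 ∪ S4 ∪ S5 = {1, 2, 3, 4, 5, 6, 7, 8, 9} — every territory is covered.
Only S1 contains 2, so S1 is forced; the remaining 5 territories need at least 2 more distributors (each remaining distributor adds at most 4) — so at least 3 distributors are needed, and 3 is optimal.

3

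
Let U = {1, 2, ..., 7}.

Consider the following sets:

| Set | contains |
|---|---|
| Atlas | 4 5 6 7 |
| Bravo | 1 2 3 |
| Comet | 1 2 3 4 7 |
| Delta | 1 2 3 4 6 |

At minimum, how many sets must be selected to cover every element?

Take {Atlas, Comet}. Their union is {1, 2, 3, 4, 5, 6, 7}, which is all 7 elements.
No single set has all 7 elements (the largest, Comet, has 5), so 2 is optimal.

2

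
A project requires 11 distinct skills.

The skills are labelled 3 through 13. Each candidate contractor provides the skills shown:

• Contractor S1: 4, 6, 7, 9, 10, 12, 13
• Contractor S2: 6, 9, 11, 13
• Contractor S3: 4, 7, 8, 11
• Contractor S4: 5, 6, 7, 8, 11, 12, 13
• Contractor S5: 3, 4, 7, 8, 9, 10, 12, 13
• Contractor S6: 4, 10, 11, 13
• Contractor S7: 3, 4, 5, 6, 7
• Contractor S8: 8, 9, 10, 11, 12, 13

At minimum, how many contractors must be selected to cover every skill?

S4 and S5 together: S4 ∪ S5 = {3, 4, 5, 6, 7, 8, 9, 10, 11, 12, 13} — every skill is covered.
No single contractor has all 11 skills (the largest, S5, has 8), so 2 is optimal.

2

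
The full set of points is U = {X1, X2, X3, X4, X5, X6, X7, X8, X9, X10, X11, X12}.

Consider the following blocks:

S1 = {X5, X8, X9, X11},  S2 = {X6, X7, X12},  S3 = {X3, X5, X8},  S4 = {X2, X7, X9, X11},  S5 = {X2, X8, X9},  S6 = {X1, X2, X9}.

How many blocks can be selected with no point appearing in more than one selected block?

3

S2, S3, S6 are pairwise disjoint (S2={X6,X7,X12}; S3={X3,X5,X8}; S6={X1,X2,X9}).
Every remaining block overlaps one of these, and no 4 of the listed blocks are pairwise disjoint, so 3 is the maximum.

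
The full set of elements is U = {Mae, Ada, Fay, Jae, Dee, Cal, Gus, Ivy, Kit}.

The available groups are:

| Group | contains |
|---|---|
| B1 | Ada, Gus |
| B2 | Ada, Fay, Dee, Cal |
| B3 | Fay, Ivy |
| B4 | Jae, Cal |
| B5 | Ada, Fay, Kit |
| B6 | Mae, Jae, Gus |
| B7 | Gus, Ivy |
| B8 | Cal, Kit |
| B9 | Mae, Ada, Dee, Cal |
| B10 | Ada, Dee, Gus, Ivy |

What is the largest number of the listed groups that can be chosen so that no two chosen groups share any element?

B4, B5, B7 are pairwise disjoint (B4={Jae,Cal}; B5={Ada,Fay,Kit}; B7={Gus,Ivy}).
Every remaining group overlaps one of these, and no 4 of the listed groups are pairwise disjoint, so 3 is the maximum.

3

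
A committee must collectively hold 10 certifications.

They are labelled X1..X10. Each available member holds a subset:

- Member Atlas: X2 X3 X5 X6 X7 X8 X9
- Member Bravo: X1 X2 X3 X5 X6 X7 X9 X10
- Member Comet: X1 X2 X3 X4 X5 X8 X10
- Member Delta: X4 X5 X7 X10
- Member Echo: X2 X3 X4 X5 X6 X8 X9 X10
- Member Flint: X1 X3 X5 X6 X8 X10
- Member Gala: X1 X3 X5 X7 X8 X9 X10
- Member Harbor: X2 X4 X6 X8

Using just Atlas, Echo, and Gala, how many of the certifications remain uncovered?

Union of Atlas, Echo, Gala = {X1, X2, X3, X4, X5, X6, X7, X8, X9, X10} — that's every certification, so 0 are uncovered.

0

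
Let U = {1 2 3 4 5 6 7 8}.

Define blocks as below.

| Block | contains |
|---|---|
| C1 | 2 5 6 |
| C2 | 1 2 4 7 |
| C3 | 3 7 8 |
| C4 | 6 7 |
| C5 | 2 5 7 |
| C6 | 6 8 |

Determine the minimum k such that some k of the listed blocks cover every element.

3

C1 and C2 and C3 together: C1 ∪ C2 ∪ C3 = {1, 2, 3, 4, 5, 6, 7, 8} — every element is covered.
Only C2 contains 1, so C2 is forced; the remaining 4 elements need at least 2 more blocks (each remaining block adds at most 2) — so at least 3 blocks are needed, and 3 is optimal.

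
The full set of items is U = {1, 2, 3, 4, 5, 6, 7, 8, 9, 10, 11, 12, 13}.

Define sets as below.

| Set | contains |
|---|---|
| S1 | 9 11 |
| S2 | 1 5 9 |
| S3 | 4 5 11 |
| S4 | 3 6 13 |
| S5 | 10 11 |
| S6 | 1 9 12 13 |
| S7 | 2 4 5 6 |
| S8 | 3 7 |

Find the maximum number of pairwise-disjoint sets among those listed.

S5, S6, S7, S8 are pairwise disjoint (S5={10,11}; S6={1,9,12,13}; S7={2,4,5,6}; S8={3,7}).
Every remaining set overlaps one of these, and no 5 of the listed sets are pairwise disjoint, so 4 is the maximum.

4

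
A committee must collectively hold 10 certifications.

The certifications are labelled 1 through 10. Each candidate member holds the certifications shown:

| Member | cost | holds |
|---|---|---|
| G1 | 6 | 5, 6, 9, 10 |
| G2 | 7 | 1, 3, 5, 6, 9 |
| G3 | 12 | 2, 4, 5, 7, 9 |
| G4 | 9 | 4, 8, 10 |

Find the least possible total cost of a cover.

G2, G3, G4 together cover every certification (G2 ∪ G3 ∪ G4 = {1, 2, 3, 4, 5, 6, 7, 8, 9, 10}); total cost 7 + 12 + 9 = 28.
No covering selection has total cost below 28.

28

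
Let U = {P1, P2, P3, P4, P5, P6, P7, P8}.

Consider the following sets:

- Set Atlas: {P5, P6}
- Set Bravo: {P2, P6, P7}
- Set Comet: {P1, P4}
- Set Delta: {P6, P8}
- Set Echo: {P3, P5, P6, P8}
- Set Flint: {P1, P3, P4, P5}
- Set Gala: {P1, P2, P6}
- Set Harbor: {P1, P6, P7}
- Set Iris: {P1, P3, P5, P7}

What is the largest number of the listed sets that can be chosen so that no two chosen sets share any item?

Bravo, Comet are pairwise disjoint (Bravo={P2,P6,P7}; Comet={P1,P4}).
Every remaining set overlaps one of these, and no 3 of the listed sets are pairwise disjoint, so 2 is the maximum.

2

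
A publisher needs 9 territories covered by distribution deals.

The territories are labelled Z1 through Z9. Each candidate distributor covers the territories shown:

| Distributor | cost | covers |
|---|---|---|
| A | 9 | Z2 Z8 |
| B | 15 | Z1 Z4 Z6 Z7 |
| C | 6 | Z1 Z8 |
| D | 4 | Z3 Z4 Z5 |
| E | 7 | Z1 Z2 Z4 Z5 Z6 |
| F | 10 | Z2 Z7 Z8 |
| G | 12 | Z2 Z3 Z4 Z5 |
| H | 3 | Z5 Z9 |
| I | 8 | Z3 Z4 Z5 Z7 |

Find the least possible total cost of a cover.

D, E, F, H together cover every territory (D ∪ E ∪ F ∪ H = {Z1, Z2, Z3, Z4, Z5, Z6, Z7, Z8, Z9}); total cost 4 + 7 + 10 + 3 = 24.
No covering selection has total cost below 24.

24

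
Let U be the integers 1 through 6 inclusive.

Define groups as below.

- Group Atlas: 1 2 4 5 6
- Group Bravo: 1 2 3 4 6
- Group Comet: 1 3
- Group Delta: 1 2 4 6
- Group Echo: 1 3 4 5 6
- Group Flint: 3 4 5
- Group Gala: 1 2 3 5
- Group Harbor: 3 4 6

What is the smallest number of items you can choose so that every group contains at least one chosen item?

2

H = {3, 6} meets every group (each contains at least one member of H), and |H| = 2.
No single item lies in every group, so at least 2 are needed and 2 is optimal.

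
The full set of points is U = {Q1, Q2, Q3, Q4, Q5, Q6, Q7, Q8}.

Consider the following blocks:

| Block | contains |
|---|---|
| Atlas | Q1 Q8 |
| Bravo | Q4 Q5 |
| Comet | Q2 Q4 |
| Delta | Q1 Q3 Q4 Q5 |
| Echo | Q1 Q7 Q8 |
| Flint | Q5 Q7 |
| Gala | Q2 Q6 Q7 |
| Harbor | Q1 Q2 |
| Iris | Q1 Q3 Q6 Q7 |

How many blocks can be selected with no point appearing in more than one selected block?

3

Atlas, Bravo, Gala are pairwise disjoint (Atlas={Q1,Q8}; Bravo={Q4,Q5}; Gala={Q2,Q6,Q7}).
Every remaining block overlaps one of these, and no 4 of the listed blocks are pairwise disjoint, so 3 is the maximum.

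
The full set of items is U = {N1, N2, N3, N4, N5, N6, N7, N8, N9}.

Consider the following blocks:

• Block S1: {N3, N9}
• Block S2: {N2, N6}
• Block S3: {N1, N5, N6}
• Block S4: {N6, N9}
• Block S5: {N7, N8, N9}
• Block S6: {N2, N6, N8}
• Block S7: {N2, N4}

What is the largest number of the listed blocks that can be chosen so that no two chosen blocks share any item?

3

S1, S3, S7 are pairwise disjoint (S1={N3,N9}; S3={N1,N5,N6}; S7={N2,N4}).
Every remaining block overlaps one of these, and no 4 of the listed blocks are pairwise disjoint, so 3 is the maximum.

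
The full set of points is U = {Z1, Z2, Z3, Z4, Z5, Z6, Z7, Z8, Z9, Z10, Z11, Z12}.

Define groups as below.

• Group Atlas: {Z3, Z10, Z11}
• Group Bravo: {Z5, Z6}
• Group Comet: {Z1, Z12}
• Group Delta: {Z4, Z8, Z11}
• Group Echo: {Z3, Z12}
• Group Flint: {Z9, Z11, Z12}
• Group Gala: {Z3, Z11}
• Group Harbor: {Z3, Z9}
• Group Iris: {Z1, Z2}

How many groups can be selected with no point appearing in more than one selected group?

4

Bravo, Comet, Delta, Harbor are pairwise disjoint (Bravo={Z5,Z6}; Comet={Z1,Z12}; Delta={Z4,Z8,Z11}; Harbor={Z3,Z9}).
Every remaining group overlaps one of these, and no 5 of the listed groups are pairwise disjoint, so 4 is the maximum.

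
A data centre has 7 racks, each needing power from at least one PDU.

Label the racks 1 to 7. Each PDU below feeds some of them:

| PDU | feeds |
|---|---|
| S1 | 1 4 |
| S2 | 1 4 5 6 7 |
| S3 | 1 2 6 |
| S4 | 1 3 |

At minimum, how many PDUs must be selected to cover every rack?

S2 and S3 and S4 together: S2 ∪ S3 ∪ S4 = {1, 2, 3, 4, 5, 6, 7} — every rack is covered.
Only S3 contains 2, so S3 is forced; the remaining 4 racks need at least 2 more PDUs (each remaining PDU adds at most 3) — so at least 3 PDUs are needed, and 3 is optimal.

3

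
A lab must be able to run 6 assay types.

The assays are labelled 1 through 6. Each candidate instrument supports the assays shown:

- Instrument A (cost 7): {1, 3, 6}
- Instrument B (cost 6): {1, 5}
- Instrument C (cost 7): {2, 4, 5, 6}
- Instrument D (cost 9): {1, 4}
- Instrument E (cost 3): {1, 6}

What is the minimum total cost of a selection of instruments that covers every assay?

A, C together cover every assay (A ∪ C = {1, 2, 3, 4, 5, 6}); total cost 7 + 7 = 14.
The greedy pick E, C, A costs 17; no covering selection beats 14.

14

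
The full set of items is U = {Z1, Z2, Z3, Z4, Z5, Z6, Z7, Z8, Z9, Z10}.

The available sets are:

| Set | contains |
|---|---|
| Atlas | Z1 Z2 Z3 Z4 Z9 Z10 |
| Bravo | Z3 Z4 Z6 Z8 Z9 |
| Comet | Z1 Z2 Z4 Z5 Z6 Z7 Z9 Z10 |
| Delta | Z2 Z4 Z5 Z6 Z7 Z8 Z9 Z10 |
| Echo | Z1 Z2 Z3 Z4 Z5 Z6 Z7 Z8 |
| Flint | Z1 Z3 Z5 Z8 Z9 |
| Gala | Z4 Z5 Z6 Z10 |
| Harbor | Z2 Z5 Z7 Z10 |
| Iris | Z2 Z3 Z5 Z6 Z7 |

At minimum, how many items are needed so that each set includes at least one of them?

H = {Z3, Z10} meets every set (each contains at least one member of H), and |H| = 2.
The sets Bravo, Harbor are pairwise disjoint, so any hitting set needs a separate item for each — at least 2. Hence 2 is optimal.

2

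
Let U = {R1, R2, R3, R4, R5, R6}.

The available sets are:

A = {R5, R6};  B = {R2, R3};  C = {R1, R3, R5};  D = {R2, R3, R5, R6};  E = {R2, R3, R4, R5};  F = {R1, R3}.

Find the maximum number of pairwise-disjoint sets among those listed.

2

A, B are pairwise disjoint (A={R5,R6}; B={R2,R3}).
Every remaining set overlaps one of these, and no 3 of the listed sets are pairwise disjoint, so 2 is the maximum.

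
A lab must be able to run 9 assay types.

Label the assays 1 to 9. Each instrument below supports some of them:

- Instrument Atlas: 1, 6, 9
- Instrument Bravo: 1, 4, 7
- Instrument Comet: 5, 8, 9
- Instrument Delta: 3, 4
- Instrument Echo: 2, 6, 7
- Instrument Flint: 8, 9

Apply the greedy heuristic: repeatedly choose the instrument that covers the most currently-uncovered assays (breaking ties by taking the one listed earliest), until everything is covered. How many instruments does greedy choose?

Greedy: pick Atlas (covers 3 new) → pick Bravo (covers 2 new) → pick Comet (covers 2 new) → pick Delta (covers 1 new) → pick Echo (covers 1 new). Total picks: 5.
(The true minimum cover uses only 4 instruments, so greedy is not optimal here.)

5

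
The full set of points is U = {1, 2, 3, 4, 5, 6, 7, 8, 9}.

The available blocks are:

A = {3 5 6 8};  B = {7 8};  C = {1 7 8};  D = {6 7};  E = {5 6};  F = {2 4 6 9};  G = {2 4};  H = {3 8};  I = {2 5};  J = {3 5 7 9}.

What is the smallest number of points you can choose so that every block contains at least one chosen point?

T = {2, 6, 8, 9} meets every block (each contains at least one member of T), and |T| = 4.
No choice of 3 points meets every block, so 4 is the minimum.

4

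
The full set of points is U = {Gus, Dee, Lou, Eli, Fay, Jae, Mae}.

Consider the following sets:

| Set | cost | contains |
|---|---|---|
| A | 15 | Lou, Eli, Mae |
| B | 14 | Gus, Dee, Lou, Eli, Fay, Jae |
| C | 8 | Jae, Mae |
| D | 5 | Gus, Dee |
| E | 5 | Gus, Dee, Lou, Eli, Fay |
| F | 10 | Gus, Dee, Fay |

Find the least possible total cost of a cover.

C, E together cover every point (C ∪ E = {Gus, Dee, Lou, Eli, Fay, Jae, Mae}); total cost 8 + 5 = 13.
No covering selection has total cost below 13.

13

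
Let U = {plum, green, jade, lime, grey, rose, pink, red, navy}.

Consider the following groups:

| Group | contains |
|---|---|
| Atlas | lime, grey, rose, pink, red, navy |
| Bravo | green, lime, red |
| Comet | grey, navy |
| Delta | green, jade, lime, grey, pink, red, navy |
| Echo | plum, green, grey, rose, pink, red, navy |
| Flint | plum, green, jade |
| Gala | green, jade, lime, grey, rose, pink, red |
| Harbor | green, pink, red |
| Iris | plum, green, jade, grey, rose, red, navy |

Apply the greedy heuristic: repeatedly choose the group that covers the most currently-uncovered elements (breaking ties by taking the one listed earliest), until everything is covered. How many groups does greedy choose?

2

Greedy: pick Delta (covers 7 new) → pick Echo (covers 2 new). Total picks: 2.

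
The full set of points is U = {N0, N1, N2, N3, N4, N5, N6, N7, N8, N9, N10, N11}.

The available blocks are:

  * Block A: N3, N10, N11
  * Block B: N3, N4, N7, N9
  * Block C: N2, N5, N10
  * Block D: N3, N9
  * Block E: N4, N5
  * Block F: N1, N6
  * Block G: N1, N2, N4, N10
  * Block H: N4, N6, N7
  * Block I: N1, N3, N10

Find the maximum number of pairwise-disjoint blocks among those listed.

A, E, F are pairwise disjoint (A={N3,N10,N11}; E={N4,N5}; F={N1,N6}).
Every remaining block overlaps one of these, and no 4 of the listed blocks are pairwise disjoint, so 3 is the maximum.

3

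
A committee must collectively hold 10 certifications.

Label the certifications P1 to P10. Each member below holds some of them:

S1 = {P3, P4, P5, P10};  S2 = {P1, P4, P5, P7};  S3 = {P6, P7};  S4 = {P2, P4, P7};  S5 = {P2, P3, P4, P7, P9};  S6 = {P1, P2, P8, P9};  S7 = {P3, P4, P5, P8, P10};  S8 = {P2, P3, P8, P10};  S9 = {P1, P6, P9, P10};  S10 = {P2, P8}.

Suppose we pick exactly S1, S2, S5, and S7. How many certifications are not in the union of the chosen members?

1

Union of S1, S2, S5, S7 = {P1, P2, P3, P4, P5, P7, P8, P9, P10}.
Not covered: P6 — 1 certification.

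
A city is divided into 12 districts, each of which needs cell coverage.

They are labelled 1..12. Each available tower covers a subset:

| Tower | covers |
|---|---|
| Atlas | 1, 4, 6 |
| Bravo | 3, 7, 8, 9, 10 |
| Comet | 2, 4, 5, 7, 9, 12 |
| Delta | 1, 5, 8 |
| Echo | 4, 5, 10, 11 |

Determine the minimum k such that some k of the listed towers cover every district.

Atlas and Bravo and Comet and Echo together: Atlas ∪ Bravo ∪ Comet ∪ Echo = {1, 2, 3, 4, 5, 6, 7, 8, 9, 10, 11, 12} — every district is covered.
No 3 of the 5 towers cover everything (all 10 combinations miss at least one district), so 4 is optimal.

4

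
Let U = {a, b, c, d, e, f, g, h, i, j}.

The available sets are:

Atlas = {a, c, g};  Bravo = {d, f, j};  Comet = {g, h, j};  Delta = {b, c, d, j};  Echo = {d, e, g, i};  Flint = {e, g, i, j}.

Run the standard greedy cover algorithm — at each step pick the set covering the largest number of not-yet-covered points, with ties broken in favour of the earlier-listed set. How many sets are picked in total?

5

Greedy: pick Delta (covers 4 new) → pick Echo (covers 3 new) → pick Atlas (covers 1 new) → pick Bravo (covers 1 new) → pick Comet (covers 1 new). Total picks: 5.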